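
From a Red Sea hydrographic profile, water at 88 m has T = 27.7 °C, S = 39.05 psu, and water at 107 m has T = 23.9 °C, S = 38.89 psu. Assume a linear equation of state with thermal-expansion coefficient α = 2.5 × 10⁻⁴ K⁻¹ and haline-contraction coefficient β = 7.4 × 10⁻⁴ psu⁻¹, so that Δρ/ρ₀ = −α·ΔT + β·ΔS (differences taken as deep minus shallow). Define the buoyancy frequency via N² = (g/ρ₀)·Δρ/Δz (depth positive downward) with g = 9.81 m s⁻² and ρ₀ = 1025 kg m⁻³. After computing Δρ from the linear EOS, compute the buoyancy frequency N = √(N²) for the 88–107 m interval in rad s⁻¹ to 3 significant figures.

0.0207 rad s⁻¹

ΔT = -3.8 K, ΔS = -0.16 psu (deep − shallow).
Δρ/ρ₀ = −αΔT + βΔS = 9.50 × 10⁻⁴ − 1.184 × 10⁻⁴ = 8.316 × 10⁻⁴, so Δρ ≈ 0.8524 kg m⁻³.
N² = (g/ρ₀)·Δρ/Δz = g·(Δρ/ρ₀)/Δz = 9.81 × 8.316 × 10⁻⁴ / 19 = 4.2937 × 10⁻⁴ s⁻².
N = √(4.2937 × 10⁻⁴) = 0.020721 rad s⁻¹ ≈ 0.0207 rad s⁻¹.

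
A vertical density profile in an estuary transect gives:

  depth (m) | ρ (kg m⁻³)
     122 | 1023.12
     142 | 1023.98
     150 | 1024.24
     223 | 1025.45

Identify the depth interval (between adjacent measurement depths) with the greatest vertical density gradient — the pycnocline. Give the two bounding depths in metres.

Compute the density gradient over each adjacent pair:
  122–142 m: Δρ/Δz = 0.86/20 = 0.043 kg m⁻⁴
  142–150 m: Δρ/Δz = 0.26/8 = 0.033 kg m⁻⁴
  150–223 m: Δρ/Δz = 1.21/73 = 0.017 kg m⁻⁴
The largest gradient is in the 122–142 m interval — the pycnocline.

122–142 m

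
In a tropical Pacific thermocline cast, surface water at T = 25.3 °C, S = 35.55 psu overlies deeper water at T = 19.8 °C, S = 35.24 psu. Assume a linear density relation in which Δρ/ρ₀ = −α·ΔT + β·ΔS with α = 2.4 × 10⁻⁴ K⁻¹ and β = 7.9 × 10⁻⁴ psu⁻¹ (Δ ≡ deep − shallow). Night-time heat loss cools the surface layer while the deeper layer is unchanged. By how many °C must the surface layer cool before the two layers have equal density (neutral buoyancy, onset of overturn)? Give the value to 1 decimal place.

4.5 °C

Neutral buoyancy requires Δρ = 0, i.e. −α(T_deep − T_surf′) + β(S_deep − S_surf) = 0.
T_surf′ = T_deep − (β/α)·ΔS = 19.8 − (7.9 × 10⁻⁴/2.4 × 10⁻⁴)·(-0.31) = 20.820 °C.
Cooling required: 25.3 − (20.820) = 4.480 °C.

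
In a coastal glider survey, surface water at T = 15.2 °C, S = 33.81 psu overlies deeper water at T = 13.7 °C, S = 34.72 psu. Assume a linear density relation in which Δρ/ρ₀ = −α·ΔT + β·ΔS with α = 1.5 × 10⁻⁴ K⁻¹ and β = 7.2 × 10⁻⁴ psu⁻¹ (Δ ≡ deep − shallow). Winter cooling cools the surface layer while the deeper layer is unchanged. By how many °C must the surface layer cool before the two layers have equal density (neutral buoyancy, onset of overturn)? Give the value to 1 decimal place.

Neutral buoyancy requires Δρ = 0, i.e. −α(T_deep − T_surf′) + β(S_deep − S_surf) = 0.
T_surf′ = T_deep − (β/α)·ΔS = 13.7 − (7.2 × 10⁻⁴/1.5 × 10⁻⁴)·(+0.91) = 9.332 °C.
Cooling required: 15.2 − (9.332) = 5.868 °C.

5.9 °C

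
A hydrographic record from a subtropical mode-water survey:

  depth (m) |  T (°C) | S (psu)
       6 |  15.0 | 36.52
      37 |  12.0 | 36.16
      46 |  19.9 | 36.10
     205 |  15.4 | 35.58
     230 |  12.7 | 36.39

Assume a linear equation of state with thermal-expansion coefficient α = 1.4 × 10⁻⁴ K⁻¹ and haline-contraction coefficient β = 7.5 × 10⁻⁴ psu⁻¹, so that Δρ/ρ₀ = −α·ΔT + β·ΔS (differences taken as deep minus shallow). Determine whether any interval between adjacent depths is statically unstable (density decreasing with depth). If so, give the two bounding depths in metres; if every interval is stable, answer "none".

Evaluate Δρ/ρ₀ = −αΔT + βΔS across each adjacent pair:
  6–37 m: −αΔT+βΔS = −(1.4 × 10⁻⁴)(-3.0)+(7.5 × 10⁻⁴)(-0.36) = 1.5 × 10⁻⁴ → stable
  37–46 m: −αΔT+βΔS = −(1.4 × 10⁻⁴)(+7.9)+(7.5 × 10⁻⁴)(-0.06) = -1.2 × 10⁻³ → UNSTABLE
  46–205 m: −αΔT+βΔS = −(1.4 × 10⁻⁴)(-4.5)+(7.5 × 10⁻⁴)(-0.52) = 2.4 × 10⁻⁴ → stable
  205–230 m: −αΔT+βΔS = −(1.4 × 10⁻⁴)(-2.7)+(7.5 × 10⁻⁴)(+0.81) = 9.9 × 10⁻⁴ → stable
The 37–46 m interval has Δρ < 0: lighter water underlies denser water.

37–46 m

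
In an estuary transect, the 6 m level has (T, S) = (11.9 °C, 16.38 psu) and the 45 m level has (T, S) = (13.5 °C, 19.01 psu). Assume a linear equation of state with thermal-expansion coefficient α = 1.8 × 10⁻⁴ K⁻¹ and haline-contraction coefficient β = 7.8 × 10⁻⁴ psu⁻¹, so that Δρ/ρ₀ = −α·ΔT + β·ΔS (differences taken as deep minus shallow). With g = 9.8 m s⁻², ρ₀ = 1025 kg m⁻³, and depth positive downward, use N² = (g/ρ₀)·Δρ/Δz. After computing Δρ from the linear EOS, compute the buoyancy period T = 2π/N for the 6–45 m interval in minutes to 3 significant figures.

4.97 min

ΔT = +1.6 K, ΔS = +2.63 psu (deep − shallow).
Δρ/ρ₀ = −αΔT + βΔS = -2.88 × 10⁻⁴ + 2.0514 × 10⁻³ = 1.7634 × 10⁻³, so Δρ ≈ 1.807 kg m⁻³.
N² = (g/ρ₀)·Δρ/Δz = g·(Δρ/ρ₀)/Δz = 9.8 × 1.7634 × 10⁻³ / 39 = 4.4311 × 10⁻⁴ s⁻².
N = √(4.4311 × 10⁻⁴) = 0.021050 rad s⁻¹ → T = 2π/N = 298.49 s = 4.9748 min ≈ 4.97 min.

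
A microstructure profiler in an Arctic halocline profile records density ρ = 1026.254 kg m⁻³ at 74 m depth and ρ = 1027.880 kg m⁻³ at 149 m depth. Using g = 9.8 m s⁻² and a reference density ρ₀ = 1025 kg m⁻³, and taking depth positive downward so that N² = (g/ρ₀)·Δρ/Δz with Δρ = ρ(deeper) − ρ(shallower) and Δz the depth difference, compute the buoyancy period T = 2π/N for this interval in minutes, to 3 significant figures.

7.27 min

Δρ = 1027.880 − 1026.254 = 1.626 kg m⁻³ over Δz = 149 − 74 = 75 m.
N² = (9.8/1025) × (1.626/75) = 2.0728 × 10⁻⁴ s⁻².
N = √(2.0728 × 10⁻⁴) = 0.014397 rad s⁻¹, so T = 2π/N = 436.42 s = 7.2737 min ≈ 7.27 min.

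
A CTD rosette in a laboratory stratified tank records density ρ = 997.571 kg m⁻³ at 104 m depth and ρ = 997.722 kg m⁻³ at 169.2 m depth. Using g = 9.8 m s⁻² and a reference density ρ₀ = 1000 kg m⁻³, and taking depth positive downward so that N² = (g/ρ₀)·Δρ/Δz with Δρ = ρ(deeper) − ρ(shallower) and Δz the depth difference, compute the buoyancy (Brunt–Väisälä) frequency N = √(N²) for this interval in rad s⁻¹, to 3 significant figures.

Δρ = 997.722 − 997.571 = 0.151 kg m⁻³ over Δz = 169.2 − 104 = 65.2 m.
N² = (9.8/1000) × (0.151/65.2) = 2.2696 × 10⁻⁵ s⁻².
N = √(2.2696 × 10⁻⁵) = 4.7640 × 10⁻³ rad s⁻¹ ≈ 4.76 × 10⁻³ rad s⁻¹.
Since Δρ > 0 the layer is stably stratified.

4.76 × 10⁻³ rad s⁻¹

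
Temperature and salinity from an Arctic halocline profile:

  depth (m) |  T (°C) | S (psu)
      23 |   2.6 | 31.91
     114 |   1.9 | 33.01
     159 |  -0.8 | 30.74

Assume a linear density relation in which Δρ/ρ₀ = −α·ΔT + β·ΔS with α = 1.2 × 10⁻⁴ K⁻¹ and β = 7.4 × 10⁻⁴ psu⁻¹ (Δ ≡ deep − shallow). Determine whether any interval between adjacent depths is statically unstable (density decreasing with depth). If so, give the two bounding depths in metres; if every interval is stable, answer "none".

114–159 m

Evaluate Δρ/ρ₀ = −αΔT + βΔS across each adjacent pair:
  23–114 m: −αΔT+βΔS = −(1.2 × 10⁻⁴)(-0.7)+(7.4 × 10⁻⁴)(+1.10) = 9.0 × 10⁻⁴ → stable
  114–159 m: −αΔT+βΔS = −(1.2 × 10⁻⁴)(-2.7)+(7.4 × 10⁻⁴)(-2.27) = -1.4 × 10⁻³ → UNSTABLE
The 114–159 m interval has Δρ < 0: lighter water underlies denser water.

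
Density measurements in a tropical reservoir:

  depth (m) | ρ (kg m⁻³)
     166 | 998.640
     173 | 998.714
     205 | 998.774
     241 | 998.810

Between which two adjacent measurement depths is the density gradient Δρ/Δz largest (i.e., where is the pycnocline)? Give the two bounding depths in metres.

Compute the density gradient over each adjacent pair:
  166–173 m: Δρ/Δz = 0.074/7 = 0.011 kg m⁻⁴
  173–205 m: Δρ/Δz = 0.060/32 = 1.9 × 10⁻³ kg m⁻⁴
  205–241 m: Δρ/Δz = 0.036/36 = 1.0 × 10⁻³ kg m⁻⁴
The largest gradient is in the 166–173 m interval — the pycnocline.

166–173 m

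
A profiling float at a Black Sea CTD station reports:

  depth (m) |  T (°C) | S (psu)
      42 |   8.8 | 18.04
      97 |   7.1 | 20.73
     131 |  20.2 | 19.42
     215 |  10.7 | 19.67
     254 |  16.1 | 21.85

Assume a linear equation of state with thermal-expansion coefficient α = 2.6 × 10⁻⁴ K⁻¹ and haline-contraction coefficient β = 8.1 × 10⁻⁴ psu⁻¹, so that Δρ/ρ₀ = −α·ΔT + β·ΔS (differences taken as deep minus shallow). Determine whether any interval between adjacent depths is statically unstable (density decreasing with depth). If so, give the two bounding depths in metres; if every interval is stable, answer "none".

Evaluate Δρ/ρ₀ = −αΔT + βΔS across each adjacent pair:
  42–97 m: −αΔT+βΔS = −(2.6 × 10⁻⁴)(-1.7)+(8.1 × 10⁻⁴)(+2.69) = 2.6 × 10⁻³ → stable
  97–131 m: −αΔT+βΔS = −(2.6 × 10⁻⁴)(+13.1)+(8.1 × 10⁻⁴)(-1.31) = -4.5 × 10⁻³ → UNSTABLE
  131–215 m: −αΔT+βΔS = −(2.6 × 10⁻⁴)(-9.5)+(8.1 × 10⁻⁴)(+0.25) = 2.7 × 10⁻³ → stable
  215–254 m: −αΔT+βΔS = −(2.6 × 10⁻⁴)(+5.4)+(8.1 × 10⁻⁴)(+2.18) = 3.6 × 10⁻⁴ → stable
The 97–131 m interval has Δρ < 0: lighter water underlies denser water.

97–131 m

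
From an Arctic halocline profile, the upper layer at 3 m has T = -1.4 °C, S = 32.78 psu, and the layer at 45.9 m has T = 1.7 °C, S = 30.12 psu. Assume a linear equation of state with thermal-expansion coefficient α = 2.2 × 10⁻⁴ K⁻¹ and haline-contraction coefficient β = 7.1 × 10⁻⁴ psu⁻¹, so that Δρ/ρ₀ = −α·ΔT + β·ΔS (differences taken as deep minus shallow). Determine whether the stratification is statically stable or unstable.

unstable

ΔT = 1.7 − -1.4 = +3.1 K and ΔS = 30.12 − 32.78 = -2.66 psu (deep − shallow).
−αΔT = -6.82 × 10⁻⁴; βΔS = -1.8886 × 10⁻³; sum Δρ/ρ₀ = -2.5706 × 10⁻³.
Δρ/ρ₀ < 0, so Δρ < 0: deeper water is lighter → statically unstable; the column would overturn.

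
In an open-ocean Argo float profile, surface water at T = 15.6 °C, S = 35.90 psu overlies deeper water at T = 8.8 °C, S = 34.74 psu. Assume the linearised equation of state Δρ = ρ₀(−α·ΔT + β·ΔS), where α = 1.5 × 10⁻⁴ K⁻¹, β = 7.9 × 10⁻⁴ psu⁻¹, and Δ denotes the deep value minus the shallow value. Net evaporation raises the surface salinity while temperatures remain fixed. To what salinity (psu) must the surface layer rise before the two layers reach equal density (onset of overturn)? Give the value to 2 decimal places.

36.03 psu

Neutral buoyancy requires −α(T_deep − T_surf) + β(S_deep − S_surf′) = 0.
S_surf′ = S_deep − (α/β)·ΔT = 34.74 − (1.5 × 10⁻⁴/7.9 × 10⁻⁴)·(-6.8) = 36.0311 psu.
Increase required: 36.0311 − 35.90 = 0.1311 psu.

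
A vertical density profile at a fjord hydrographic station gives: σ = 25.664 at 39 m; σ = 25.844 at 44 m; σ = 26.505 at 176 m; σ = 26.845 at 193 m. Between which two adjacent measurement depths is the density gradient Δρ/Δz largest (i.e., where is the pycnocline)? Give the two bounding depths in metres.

39–44 m

Compute the density gradient over each adjacent pair:
  39–44 m: Δρ/Δz = 0.180/5 = 0.036 kg m⁻⁴
  44–176 m: Δρ/Δz = 0.661/132 = 5.0 × 10⁻³ kg m⁻⁴
  176–193 m: Δρ/Δz = 0.340/17 = 0.020 kg m⁻⁴
The largest gradient is in the 39–44 m interval — the pycnocline.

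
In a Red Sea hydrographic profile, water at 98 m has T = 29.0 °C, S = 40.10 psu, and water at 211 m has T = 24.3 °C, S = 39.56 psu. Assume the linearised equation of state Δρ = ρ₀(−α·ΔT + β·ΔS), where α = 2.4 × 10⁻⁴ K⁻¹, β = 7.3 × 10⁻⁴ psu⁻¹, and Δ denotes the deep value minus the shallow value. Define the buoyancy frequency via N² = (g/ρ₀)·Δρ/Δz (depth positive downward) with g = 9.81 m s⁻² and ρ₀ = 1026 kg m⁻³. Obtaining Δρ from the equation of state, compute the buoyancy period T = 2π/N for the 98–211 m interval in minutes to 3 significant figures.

ΔT = -4.7 K, ΔS = -0.54 psu (deep − shallow).
Δρ/ρ₀ = −αΔT + βΔS = 1.128 × 10⁻³ − 3.942 × 10⁻⁴ = 7.338 × 10⁻⁴, so Δρ ≈ 0.7529 kg m⁻³.
N² = (g/ρ₀)·Δρ/Δz = g·(Δρ/ρ₀)/Δz = 9.81 × 7.338 × 10⁻⁴ / 113 = 6.3704 × 10⁻⁵ s⁻².
N = √(6.3704 × 10⁻⁵) = 7.9815 × 10⁻³ rad s⁻¹ → T = 2π/N = 787.22 s = 13.120 min ≈ 13.1 min.

13.1 min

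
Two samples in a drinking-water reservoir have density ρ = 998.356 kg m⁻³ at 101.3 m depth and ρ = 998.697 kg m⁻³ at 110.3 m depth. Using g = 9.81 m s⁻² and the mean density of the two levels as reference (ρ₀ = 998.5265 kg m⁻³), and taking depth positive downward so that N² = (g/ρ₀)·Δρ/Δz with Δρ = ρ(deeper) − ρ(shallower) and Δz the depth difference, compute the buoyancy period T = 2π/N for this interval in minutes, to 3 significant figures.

5.43 min

Δρ = 998.697 − 998.356 = 0.341 kg m⁻³ over Δz = 110.3 − 101.3 = 9 m.
N² = (9.81/998.5265) × (0.341/9) = 3.7224 × 10⁻⁴ s⁻².
N = √(3.7224 × 10⁻⁴) = 0.019294 rad s⁻¹, so T = 2π/N = 325.65 s = 5.4275 min ≈ 5.43 min.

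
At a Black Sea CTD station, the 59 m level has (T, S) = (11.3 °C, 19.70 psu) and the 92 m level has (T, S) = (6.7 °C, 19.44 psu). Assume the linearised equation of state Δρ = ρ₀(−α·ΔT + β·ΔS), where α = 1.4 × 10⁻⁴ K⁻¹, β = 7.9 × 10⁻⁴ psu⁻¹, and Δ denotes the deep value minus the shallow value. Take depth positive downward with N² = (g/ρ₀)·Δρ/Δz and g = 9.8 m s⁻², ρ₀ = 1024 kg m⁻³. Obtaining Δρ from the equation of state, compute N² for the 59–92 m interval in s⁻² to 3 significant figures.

1.30 × 10⁻⁴ s⁻²

ΔT = -4.6 K, ΔS = -0.26 psu (deep − shallow).
Δρ/ρ₀ = −αΔT + βΔS = 6.44 × 10⁻⁴ − 2.054 × 10⁻⁴ = 4.386 × 10⁻⁴, so Δρ ≈ 0.4491 kg m⁻³.
N² = (g/ρ₀)·Δρ/Δz = g·(Δρ/ρ₀)/Δz = 9.8 × 4.386 × 10⁻⁴ / 33 = 1.3025 × 10⁻⁴ s⁻² ≈ 1.30 × 10⁻⁴ s⁻².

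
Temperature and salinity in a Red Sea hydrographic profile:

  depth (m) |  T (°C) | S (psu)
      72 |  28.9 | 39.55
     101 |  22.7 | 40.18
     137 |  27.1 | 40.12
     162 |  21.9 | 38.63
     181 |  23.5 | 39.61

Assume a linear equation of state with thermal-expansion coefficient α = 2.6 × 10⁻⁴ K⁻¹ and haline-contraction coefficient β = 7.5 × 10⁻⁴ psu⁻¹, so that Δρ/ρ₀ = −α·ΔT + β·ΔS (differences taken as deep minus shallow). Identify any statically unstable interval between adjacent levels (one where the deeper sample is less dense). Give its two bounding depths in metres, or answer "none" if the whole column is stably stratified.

Evaluate Δρ/ρ₀ = −αΔT + βΔS across each adjacent pair:
  72–101 m: −αΔT+βΔS = −(2.6 × 10⁻⁴)(-6.2)+(7.5 × 10⁻⁴)(+0.63) = 2.1 × 10⁻³ → stable
  101–137 m: −αΔT+βΔS = −(2.6 × 10⁻⁴)(+4.4)+(7.5 × 10⁻⁴)(-0.06) = -1.2 × 10⁻³ → UNSTABLE
  137–162 m: −αΔT+βΔS = −(2.6 × 10⁻⁴)(-5.2)+(7.5 × 10⁻⁴)(-1.49) = 2.3 × 10⁻⁴ → stable
  162–181 m: −αΔT+βΔS = −(2.6 × 10⁻⁴)(+1.6)+(7.5 × 10⁻⁴)(+0.98) = 3.2 × 10⁻⁴ → stable
The 101–137 m interval has Δρ < 0: lighter water underlies denser water.

101–137 m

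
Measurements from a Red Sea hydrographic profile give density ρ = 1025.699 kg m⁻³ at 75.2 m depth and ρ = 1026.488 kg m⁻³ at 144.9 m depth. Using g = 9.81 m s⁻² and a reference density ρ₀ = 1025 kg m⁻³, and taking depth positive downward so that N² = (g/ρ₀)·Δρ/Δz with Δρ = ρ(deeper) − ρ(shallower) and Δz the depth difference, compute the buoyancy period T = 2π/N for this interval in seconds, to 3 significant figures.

Δρ = 1026.488 − 1025.699 = 0.789 kg m⁻³ over Δz = 144.9 − 75.2 = 69.7 m.
N² = (9.81/1025) × (0.789/69.7) = 1.0834 × 10⁻⁴ s⁻².
N = √(1.0834 × 10⁻⁴) = 0.010409 rad s⁻¹, so T = 2π/N = 603.63 s ≈ 604 s.

604 s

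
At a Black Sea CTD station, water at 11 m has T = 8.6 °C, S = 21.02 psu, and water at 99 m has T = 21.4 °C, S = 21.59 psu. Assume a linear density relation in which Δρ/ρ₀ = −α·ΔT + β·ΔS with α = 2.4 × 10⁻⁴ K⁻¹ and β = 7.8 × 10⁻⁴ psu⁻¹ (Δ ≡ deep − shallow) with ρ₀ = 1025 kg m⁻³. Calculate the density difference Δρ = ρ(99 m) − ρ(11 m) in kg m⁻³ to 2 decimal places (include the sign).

-2.69 kg m⁻³

ΔT = +12.8 K, ΔS = +0.57 psu (deep − shallow).
Δρ/ρ₀ = −(2.4 × 10⁻⁴)(+12.8) + (7.8 × 10⁻⁴)(+0.57) = -2.6274 × 10⁻³.
Δρ = 1025 × (-2.6274 × 10⁻³) = -2.69 kg m⁻³.
Negative Δρ: lighter below, statically unstable.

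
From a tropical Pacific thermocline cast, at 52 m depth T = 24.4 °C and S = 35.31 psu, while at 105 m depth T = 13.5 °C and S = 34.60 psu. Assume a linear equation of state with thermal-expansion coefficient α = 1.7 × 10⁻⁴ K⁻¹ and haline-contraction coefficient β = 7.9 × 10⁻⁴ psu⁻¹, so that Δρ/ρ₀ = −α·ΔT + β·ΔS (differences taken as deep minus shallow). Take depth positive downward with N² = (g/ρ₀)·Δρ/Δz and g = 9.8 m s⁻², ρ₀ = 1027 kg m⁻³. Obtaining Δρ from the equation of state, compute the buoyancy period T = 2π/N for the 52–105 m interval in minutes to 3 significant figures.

ΔT = -10.9 K, ΔS = -0.71 psu (deep − shallow).
Δρ/ρ₀ = −αΔT + βΔS = 1.853 × 10⁻³ − 5.609 × 10⁻⁴ = 1.2921 × 10⁻³, so Δρ ≈ 1.327 kg m⁻³.
N² = (g/ρ₀)·Δρ/Δz = g·(Δρ/ρ₀)/Δz = 9.8 × 1.2921 × 10⁻³ / 53 = 2.3892 × 10⁻⁴ s⁻².
N = √(2.3892 × 10⁻⁴) = 0.015457 rad s⁻¹ → T = 2π/N = 406.49 s = 6.7748 min ≈ 6.77 min.

6.77 min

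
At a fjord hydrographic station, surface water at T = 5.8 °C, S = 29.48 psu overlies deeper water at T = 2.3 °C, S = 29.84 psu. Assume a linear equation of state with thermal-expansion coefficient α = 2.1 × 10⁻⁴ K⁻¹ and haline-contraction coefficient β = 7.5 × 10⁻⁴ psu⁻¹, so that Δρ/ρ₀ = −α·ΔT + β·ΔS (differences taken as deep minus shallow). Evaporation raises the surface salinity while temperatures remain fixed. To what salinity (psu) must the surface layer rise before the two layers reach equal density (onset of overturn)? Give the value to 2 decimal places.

30.82 psu

Neutral buoyancy requires −α(T_deep − T_surf) + β(S_deep − S_surf′) = 0.
S_surf′ = S_deep − (α/β)·ΔT = 29.84 − (2.1 × 10⁻⁴/7.5 × 10⁻⁴)·(-3.5) = 30.8200 psu.
Increase required: 30.8200 − 29.48 = 1.3400 psu.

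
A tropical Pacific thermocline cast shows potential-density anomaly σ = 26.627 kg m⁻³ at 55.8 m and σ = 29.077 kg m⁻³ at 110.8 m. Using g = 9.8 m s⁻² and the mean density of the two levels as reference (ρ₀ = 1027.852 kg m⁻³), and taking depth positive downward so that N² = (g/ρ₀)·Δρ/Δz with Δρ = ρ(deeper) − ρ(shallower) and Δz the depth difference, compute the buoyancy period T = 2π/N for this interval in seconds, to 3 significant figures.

305 s

Δρ = 1029.077 − 1026.627 = 2.450 kg m⁻³ over Δz = 110.8 − 55.8 = 55 m.
N² = (9.8/1027.852) × (2.450/55) = 4.2472 × 10⁻⁴ s⁻².
N = √(4.2472 × 10⁻⁴) = 0.020609 rad s⁻¹, so T = 2π/N = 304.88 s ≈ 305 s.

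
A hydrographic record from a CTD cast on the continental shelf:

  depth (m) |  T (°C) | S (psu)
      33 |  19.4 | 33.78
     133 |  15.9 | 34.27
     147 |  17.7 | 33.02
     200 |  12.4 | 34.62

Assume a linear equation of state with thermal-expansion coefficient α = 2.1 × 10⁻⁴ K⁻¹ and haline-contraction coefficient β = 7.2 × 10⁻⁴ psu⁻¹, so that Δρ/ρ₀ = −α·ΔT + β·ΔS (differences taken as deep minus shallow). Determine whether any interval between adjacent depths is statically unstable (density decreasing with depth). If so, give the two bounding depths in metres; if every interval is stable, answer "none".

133–147 m

Evaluate Δρ/ρ₀ = −αΔT + βΔS across each adjacent pair:
  33–133 m: −αΔT+βΔS = −(2.1 × 10⁻⁴)(-3.5)+(7.2 × 10⁻⁴)(+0.49) = 1.1 × 10⁻³ → stable
  133–147 m: −αΔT+βΔS = −(2.1 × 10⁻⁴)(+1.8)+(7.2 × 10⁻⁴)(-1.25) = -1.3 × 10⁻³ → UNSTABLE
  147–200 m: −αΔT+βΔS = −(2.1 × 10⁻⁴)(-5.3)+(7.2 × 10⁻⁴)(+1.60) = 2.3 × 10⁻³ → stable
The 133–147 m interval has Δρ < 0: lighter water underlies denser water.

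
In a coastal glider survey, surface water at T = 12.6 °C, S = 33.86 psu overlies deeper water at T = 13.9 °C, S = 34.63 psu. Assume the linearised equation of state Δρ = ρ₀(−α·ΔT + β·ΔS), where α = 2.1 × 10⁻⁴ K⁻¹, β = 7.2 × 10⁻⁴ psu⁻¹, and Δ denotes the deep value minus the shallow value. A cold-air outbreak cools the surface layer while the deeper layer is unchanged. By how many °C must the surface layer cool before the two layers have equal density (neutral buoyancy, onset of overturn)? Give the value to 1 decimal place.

Neutral buoyancy requires Δρ = 0, i.e. −α(T_deep − T_surf′) + β(S_deep − S_surf) = 0.
T_surf′ = T_deep − (β/α)·ΔS = 13.9 − (7.2 × 10⁻⁴/2.1 × 10⁻⁴)·(+0.77) = 11.260 °C.
Cooling required: 12.6 − (11.260) = 1.340 °C.

1.3 °C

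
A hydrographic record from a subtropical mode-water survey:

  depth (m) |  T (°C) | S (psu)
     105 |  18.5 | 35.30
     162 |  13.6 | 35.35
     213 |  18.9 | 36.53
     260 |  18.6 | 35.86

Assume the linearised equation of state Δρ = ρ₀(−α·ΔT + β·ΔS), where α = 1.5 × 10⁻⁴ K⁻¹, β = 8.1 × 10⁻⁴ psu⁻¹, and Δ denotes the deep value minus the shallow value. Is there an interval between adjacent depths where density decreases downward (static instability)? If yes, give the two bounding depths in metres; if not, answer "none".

213–260 m

Evaluate Δρ/ρ₀ = −αΔT + βΔS across each adjacent pair:
  105–162 m: −αΔT+βΔS = −(1.5 × 10⁻⁴)(-4.9)+(8.1 × 10⁻⁴)(+0.05) = 7.8 × 10⁻⁴ → stable
  162–213 m: −αΔT+βΔS = −(1.5 × 10⁻⁴)(+5.3)+(8.1 × 10⁻⁴)(+1.18) = 1.6 × 10⁻⁴ → stable
  213–260 m: −αΔT+βΔS = −(1.5 × 10⁻⁴)(-0.3)+(8.1 × 10⁻⁴)(-0.67) = -5.0 × 10⁻⁴ → UNSTABLE
The 213–260 m interval has Δρ < 0: lighter water underlies denser water.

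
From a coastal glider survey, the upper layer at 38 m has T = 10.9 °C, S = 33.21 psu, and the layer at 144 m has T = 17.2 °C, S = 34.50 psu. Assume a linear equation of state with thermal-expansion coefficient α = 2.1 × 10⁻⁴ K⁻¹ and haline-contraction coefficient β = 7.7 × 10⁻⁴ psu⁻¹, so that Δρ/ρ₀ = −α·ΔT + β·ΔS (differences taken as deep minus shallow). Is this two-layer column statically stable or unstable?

unstable

ΔT = 17.2 − 10.9 = +6.3 K and ΔS = 34.50 − 33.21 = +1.29 psu (deep − shallow).
−αΔT = -1.323 × 10⁻³; βΔS = 9.933 × 10⁻⁴; sum Δρ/ρ₀ = -3.297 × 10⁻⁴.
Δρ/ρ₀ < 0, so Δρ < 0: deeper water is lighter → statically unstable; the column would overturn.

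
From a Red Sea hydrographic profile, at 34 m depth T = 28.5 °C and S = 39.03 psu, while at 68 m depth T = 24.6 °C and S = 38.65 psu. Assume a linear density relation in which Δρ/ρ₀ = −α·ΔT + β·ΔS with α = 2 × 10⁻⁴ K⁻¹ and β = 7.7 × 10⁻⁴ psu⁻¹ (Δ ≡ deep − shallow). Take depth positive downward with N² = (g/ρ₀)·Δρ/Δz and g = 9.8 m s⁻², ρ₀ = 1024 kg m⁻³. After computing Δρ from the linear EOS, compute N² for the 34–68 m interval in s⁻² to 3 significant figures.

ΔT = -3.9 K, ΔS = -0.38 psu (deep − shallow).
Δρ/ρ₀ = −αΔT + βΔS = 7.80 × 10⁻⁴ − 2.926 × 10⁻⁴ = 4.874 × 10⁻⁴, so Δρ ≈ 0.4991 kg m⁻³.
N² = (g/ρ₀)·Δρ/Δz = g·(Δρ/ρ₀)/Δz = 9.8 × 4.874 × 10⁻⁴ / 34 = 1.4049 × 10⁻⁴ s⁻² ≈ 1.40 × 10⁻⁴ s⁻².

1.40 × 10⁻⁴ s⁻²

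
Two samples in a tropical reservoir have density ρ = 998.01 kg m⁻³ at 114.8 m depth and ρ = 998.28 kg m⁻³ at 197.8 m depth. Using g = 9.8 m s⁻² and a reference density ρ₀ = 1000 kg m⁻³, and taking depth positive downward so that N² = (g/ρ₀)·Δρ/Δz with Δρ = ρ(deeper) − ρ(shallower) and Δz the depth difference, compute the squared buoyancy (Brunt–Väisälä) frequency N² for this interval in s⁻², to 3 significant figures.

Δρ = 998.28 − 998.01 = 0.27 kg m⁻³ over Δz = 197.8 − 114.8 = 83 m.
N² = (9.8/1000) × (0.27/83) = 3.1880 × 10⁻⁵ s⁻² ≈ 3.19 × 10⁻⁵ s⁻².
A positive N² confirms static stability across the interval.

3.19 × 10⁻⁵ s⁻²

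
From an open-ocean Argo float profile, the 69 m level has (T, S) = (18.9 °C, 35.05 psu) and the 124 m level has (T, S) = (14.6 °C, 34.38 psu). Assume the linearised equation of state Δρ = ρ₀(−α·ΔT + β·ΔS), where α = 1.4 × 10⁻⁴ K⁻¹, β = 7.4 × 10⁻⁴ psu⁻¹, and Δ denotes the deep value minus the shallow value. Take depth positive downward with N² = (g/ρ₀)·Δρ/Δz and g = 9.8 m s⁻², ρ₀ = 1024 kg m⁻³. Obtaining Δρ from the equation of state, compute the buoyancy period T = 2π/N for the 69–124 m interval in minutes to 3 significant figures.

ΔT = -4.3 K, ΔS = -0.67 psu (deep − shallow).
Δρ/ρ₀ = −αΔT + βΔS = 6.02 × 10⁻⁴ − 4.958 × 10⁻⁴ = 1.062 × 10⁻⁴, so Δρ ≈ 0.1087 kg m⁻³.
N² = (g/ρ₀)·Δρ/Δz = g·(Δρ/ρ₀)/Δz = 9.8 × 1.062 × 10⁻⁴ / 55 = 1.8923 × 10⁻⁵ s⁻².
N = √(1.8923 × 10⁻⁵) = 4.3501 × 10⁻³ rad s⁻¹ → T = 2π/N = 1.4444 × 10³ s = 24.073 min ≈ 24.1 min.

24.1 min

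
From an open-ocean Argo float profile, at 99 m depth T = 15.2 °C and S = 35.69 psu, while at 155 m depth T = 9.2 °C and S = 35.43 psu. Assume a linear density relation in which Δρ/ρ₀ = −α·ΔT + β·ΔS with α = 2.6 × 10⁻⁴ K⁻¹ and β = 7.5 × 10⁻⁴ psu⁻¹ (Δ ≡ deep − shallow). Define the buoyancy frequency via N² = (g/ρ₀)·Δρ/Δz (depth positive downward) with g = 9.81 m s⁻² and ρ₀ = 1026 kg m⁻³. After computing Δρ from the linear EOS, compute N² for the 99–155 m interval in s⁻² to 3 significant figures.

2.39 × 10⁻⁴ s⁻²

ΔT = -6.0 K, ΔS = -0.26 psu (deep − shallow).
Δρ/ρ₀ = −αΔT + βΔS = 1.56 × 10⁻³ − 1.95 × 10⁻⁴ = 1.365 × 10⁻³, so Δρ ≈ 1.400 kg m⁻³.
N² = (g/ρ₀)·Δρ/Δz = g·(Δρ/ρ₀)/Δz = 9.81 × 1.365 × 10⁻³ / 56 = 2.3912 × 10⁻⁴ s⁻² ≈ 2.39 × 10⁻⁴ s⁻².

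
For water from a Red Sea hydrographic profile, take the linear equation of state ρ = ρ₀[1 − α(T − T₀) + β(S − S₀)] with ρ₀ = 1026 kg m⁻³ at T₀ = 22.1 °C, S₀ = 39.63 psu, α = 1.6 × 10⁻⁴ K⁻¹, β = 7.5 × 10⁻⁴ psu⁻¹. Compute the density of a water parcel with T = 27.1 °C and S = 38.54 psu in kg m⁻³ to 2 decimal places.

T − T₀ = +5.0 K, S − S₀ = -1.09 psu.
Bracket = 1 − α·(+5.0) + β·(-1.09) = 1 + (-1.6175 × 10⁻³) = 0.9983825.
ρ = 1026 × 0.9983825 = 1024.34 kg m⁻³.

1024.34 kg m⁻³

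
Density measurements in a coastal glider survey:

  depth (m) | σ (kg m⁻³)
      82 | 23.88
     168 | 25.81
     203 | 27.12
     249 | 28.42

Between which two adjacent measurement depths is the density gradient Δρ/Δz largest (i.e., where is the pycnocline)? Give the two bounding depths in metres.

Compute the density gradient over each adjacent pair:
  82–168 m: Δρ/Δz = 1.93/86 = 0.022 kg m⁻⁴
  168–203 m: Δρ/Δz = 1.31/35 = 0.037 kg m⁻⁴
  203–249 m: Δρ/Δz = 1.30/46 = 0.028 kg m⁻⁴
The largest gradient is in the 168–203 m interval — the pycnocline.

168–203 m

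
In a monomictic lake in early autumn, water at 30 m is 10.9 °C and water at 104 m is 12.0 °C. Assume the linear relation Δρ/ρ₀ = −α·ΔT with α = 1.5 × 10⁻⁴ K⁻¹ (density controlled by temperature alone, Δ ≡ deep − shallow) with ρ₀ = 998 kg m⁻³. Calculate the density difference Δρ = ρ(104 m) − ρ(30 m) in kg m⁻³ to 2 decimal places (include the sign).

-0.16 kg m⁻³

ΔT = +1.1 K, Δρ/ρ₀ = −αΔT = -1.65 × 10⁻⁴.
Δρ = 998 × (-1.65 × 10⁻⁴) = -0.16 kg m⁻³.
Negative Δρ: lighter below, statically unstable.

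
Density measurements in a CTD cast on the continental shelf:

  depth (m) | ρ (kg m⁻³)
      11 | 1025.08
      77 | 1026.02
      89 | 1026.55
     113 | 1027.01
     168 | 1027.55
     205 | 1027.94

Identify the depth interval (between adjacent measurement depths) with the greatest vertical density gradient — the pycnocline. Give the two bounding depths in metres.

77–89 m

Compute the density gradient over each adjacent pair:
  11–77 m: Δρ/Δz = 0.94/66 = 0.014 kg m⁻⁴
  77–89 m: Δρ/Δz = 0.53/12 = 0.044 kg m⁻⁴
  89–113 m: Δρ/Δz = 0.46/24 = 0.019 kg m⁻⁴
  113–168 m: Δρ/Δz = 0.54/55 = 9.8 × 10⁻³ kg m⁻⁴
  168–205 m: Δρ/Δz = 0.39/37 = 0.011 kg m⁻⁴
The largest gradient is in the 77–89 m interval — the pycnocline.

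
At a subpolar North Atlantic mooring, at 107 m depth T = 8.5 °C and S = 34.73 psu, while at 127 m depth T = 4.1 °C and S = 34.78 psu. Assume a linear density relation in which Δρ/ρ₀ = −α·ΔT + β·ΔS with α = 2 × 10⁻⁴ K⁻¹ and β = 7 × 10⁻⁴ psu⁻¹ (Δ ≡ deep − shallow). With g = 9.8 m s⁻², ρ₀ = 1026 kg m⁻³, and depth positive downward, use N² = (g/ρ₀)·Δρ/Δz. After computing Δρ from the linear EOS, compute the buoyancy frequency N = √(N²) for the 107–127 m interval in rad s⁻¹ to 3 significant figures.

0.0212 rad s⁻¹

ΔT = -4.4 K, ΔS = +0.05 psu (deep − shallow).
Δρ/ρ₀ = −αΔT + βΔS = 8.80 × 10⁻⁴ + 3.50 × 10⁻⁵ = 9.15 × 10⁻⁴, so Δρ ≈ 0.9388 kg m⁻³.
N² = (g/ρ₀)·Δρ/Δz = g·(Δρ/ρ₀)/Δz = 9.8 × 9.15 × 10⁻⁴ / 20 = 4.4835 × 10⁻⁴ s⁻².
N = √(4.4835 × 10⁻⁴) = 0.021174 rad s⁻¹ ≈ 0.0212 rad s⁻¹.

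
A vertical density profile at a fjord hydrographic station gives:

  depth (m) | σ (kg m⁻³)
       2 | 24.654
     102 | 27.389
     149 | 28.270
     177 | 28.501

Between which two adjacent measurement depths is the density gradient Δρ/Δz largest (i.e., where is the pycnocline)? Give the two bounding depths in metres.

Compute the density gradient over each adjacent pair:
  2–102 m: Δρ/Δz = 2.735/100 = 0.027 kg m⁻⁴
  102–149 m: Δρ/Δz = 0.881/47 = 0.019 kg m⁻⁴
  149–177 m: Δρ/Δz = 0.231/28 = 8.3 × 10⁻³ kg m⁻⁴
The largest gradient is in the 2–102 m interval — the pycnocline.

2–102 m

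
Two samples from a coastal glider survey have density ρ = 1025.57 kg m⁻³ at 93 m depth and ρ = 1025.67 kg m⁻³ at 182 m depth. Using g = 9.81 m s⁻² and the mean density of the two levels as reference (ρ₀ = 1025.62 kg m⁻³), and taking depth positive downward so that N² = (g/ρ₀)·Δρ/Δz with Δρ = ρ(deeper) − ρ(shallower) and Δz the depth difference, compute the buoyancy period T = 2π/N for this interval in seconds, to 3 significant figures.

Δρ = 1025.67 − 1025.57 = 0.10 kg m⁻³ over Δz = 182 − 93 = 89 m.
N² = (9.81/1025.62) × (0.10/89) = 1.0747 × 10⁻⁵ s⁻².
N = √(1.0747 × 10⁻⁵) = 3.2783 × 10⁻³ rad s⁻¹, so T = 2π/N = 1.9166 × 10³ s ≈ 1.92 × 10³ s.
Since Δρ > 0 the layer is stably stratified.

1.92 × 10³ s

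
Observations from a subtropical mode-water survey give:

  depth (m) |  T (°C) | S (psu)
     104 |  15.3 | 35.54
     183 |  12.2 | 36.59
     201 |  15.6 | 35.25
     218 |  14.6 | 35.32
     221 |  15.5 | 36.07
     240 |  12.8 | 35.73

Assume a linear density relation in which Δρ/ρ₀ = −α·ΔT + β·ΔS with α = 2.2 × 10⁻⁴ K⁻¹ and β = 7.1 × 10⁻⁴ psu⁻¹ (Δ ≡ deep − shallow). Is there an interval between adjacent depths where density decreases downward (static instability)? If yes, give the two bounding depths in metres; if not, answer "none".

Evaluate Δρ/ρ₀ = −αΔT + βΔS across each adjacent pair:
  104–183 m: −αΔT+βΔS = −(2.2 × 10⁻⁴)(-3.1)+(7.1 × 10⁻⁴)(+1.05) = 1.4 × 10⁻³ → stable
  183–201 m: −αΔT+βΔS = −(2.2 × 10⁻⁴)(+3.4)+(7.1 × 10⁻⁴)(-1.34) = -1.7 × 10⁻³ → UNSTABLE
  201–218 m: −αΔT+βΔS = −(2.2 × 10⁻⁴)(-1.0)+(7.1 × 10⁻⁴)(+0.07) = 2.7 × 10⁻⁴ → stable
  218–221 m: −αΔT+βΔS = −(2.2 × 10⁻⁴)(+0.9)+(7.1 × 10⁻⁴)(+0.75) = 3.3 × 10⁻⁴ → stable
  221–240 m: −αΔT+βΔS = −(2.2 × 10⁻⁴)(-2.7)+(7.1 × 10⁻⁴)(-0.34) = 3.5 × 10⁻⁴ → stable
The 183–201 m interval has Δρ < 0: lighter water underlies denser water.

183–201 m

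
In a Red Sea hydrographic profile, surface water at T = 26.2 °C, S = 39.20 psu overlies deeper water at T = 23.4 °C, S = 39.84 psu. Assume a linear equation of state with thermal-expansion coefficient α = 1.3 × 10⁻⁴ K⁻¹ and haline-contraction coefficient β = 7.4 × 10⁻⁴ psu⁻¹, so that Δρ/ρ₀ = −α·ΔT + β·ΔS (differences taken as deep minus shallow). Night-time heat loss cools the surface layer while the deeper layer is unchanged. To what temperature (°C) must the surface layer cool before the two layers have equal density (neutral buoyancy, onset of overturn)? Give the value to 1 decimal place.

Neutral buoyancy requires Δρ = 0, i.e. −α(T_deep − T_surf′) + β(S_deep − S_surf) = 0.
T_surf′ = T_deep − (β/α)·ΔS = 23.4 − (7.4 × 10⁻⁴/1.3 × 10⁻⁴)·(+0.64) = 19.757 °C.
Cooling required: 26.2 − (19.757) = 6.443 °C.

19.8 °C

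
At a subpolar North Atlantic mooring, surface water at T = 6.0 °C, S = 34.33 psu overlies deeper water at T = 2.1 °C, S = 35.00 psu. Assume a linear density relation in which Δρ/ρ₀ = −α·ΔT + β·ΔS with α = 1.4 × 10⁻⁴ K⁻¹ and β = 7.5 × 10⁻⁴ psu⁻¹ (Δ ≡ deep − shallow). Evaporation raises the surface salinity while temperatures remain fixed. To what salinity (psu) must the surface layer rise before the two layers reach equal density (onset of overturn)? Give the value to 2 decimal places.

Neutral buoyancy requires −α(T_deep − T_surf) + β(S_deep − S_surf′) = 0.
S_surf′ = S_deep − (α/β)·ΔT = 35.00 − (1.4 × 10⁻⁴/7.5 × 10⁻⁴)·(-3.9) = 35.7280 psu.
Increase required: 35.7280 − 34.33 = 1.3980 psu.

35.73 psu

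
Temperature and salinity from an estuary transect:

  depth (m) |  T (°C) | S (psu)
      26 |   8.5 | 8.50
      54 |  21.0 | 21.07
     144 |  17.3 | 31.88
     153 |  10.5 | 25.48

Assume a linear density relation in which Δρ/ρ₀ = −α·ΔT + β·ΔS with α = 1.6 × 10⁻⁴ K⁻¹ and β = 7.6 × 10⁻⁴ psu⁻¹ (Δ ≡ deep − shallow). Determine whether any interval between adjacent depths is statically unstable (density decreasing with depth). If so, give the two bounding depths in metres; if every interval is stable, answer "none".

144–153 m

Evaluate Δρ/ρ₀ = −αΔT + βΔS across each adjacent pair:
  26–54 m: −αΔT+βΔS = −(1.6 × 10⁻⁴)(+12.5)+(7.6 × 10⁻⁴)(+12.57) = 7.6 × 10⁻³ → stable
  54–144 m: −αΔT+βΔS = −(1.6 × 10⁻⁴)(-3.7)+(7.6 × 10⁻⁴)(+10.81) = 8.8 × 10⁻³ → stable
  144–153 m: −αΔT+βΔS = −(1.6 × 10⁻⁴)(-6.8)+(7.6 × 10⁻⁴)(-6.40) = -3.8 × 10⁻³ → UNSTABLE
The 144–153 m interval has Δρ < 0: lighter water underlies denser water.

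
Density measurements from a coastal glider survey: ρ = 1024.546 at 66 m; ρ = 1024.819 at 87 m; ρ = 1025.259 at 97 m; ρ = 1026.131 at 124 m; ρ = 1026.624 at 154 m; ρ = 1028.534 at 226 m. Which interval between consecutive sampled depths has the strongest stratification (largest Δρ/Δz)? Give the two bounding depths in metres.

Compute the density gradient over each adjacent pair:
  66–87 m: Δρ/Δz = 0.273/21 = 0.013 kg m⁻⁴
  87–97 m: Δρ/Δz = 0.440/10 = 0.044 kg m⁻⁴
  97–124 m: Δρ/Δz = 0.872/27 = 0.032 kg m⁻⁴
  124–154 m: Δρ/Δz = 0.493/30 = 0.016 kg m⁻⁴
  154–226 m: Δρ/Δz = 1.910/72 = 0.027 kg m⁻⁴
The largest gradient is in the 87–97 m interval — the pycnocline.

87–97 m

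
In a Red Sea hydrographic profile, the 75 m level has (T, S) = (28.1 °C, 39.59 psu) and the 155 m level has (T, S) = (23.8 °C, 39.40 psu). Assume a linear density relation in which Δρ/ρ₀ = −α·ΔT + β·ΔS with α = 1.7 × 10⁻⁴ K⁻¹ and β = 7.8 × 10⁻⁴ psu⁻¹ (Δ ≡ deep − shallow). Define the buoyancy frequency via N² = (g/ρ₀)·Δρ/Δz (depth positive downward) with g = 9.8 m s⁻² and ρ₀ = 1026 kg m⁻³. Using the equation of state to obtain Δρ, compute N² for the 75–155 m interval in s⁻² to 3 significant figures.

7.14 × 10⁻⁵ s⁻²

ΔT = -4.3 K, ΔS = -0.19 psu (deep − shallow).
Δρ/ρ₀ = −αΔT + βΔS = 7.31 × 10⁻⁴ − 1.482 × 10⁻⁴ = 5.828 × 10⁻⁴, so Δρ ≈ 0.5980 kg m⁻³.
N² = (g/ρ₀)·Δρ/Δz = g·(Δρ/ρ₀)/Δz = 9.8 × 5.828 × 10⁻⁴ / 80 = 7.1393 × 10⁻⁵ s⁻² ≈ 7.14 × 10⁻⁵ s⁻².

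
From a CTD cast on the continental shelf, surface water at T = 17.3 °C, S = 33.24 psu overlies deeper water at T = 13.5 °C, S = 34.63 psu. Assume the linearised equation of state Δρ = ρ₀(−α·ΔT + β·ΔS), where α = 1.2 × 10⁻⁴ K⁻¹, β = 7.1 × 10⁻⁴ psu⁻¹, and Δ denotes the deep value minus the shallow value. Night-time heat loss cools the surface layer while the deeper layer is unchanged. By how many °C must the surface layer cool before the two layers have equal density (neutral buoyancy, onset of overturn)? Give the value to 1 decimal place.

Neutral buoyancy requires Δρ = 0, i.e. −α(T_deep − T_surf′) + β(S_deep − S_surf) = 0.
T_surf′ = T_deep − (β/α)·ΔS = 13.5 − (7.1 × 10⁻⁴/1.2 × 10⁻⁴)·(+1.39) = 5.276 °C.
Cooling required: 17.3 − (5.276) = 12.024 °C.

12.0 °C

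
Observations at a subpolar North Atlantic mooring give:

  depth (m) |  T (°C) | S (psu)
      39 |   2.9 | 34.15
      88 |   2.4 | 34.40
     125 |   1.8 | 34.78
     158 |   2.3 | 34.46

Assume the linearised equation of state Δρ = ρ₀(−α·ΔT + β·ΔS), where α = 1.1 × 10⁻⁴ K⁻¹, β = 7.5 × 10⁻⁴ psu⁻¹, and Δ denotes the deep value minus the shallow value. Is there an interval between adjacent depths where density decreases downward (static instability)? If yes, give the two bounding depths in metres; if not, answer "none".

125–158 m

Evaluate Δρ/ρ₀ = −αΔT + βΔS across each adjacent pair:
  39–88 m: −αΔT+βΔS = −(1.1 × 10⁻⁴)(-0.5)+(7.5 × 10⁻⁴)(+0.25) = 2.4 × 10⁻⁴ → stable
  88–125 m: −αΔT+βΔS = −(1.1 × 10⁻⁴)(-0.6)+(7.5 × 10⁻⁴)(+0.38) = 3.5 × 10⁻⁴ → stable
  125–158 m: −αΔT+βΔS = −(1.1 × 10⁻⁴)(+0.5)+(7.5 × 10⁻⁴)(-0.32) = -3.0 × 10⁻⁴ → UNSTABLE
The 125–158 m interval has Δρ < 0: lighter water underlies denser water.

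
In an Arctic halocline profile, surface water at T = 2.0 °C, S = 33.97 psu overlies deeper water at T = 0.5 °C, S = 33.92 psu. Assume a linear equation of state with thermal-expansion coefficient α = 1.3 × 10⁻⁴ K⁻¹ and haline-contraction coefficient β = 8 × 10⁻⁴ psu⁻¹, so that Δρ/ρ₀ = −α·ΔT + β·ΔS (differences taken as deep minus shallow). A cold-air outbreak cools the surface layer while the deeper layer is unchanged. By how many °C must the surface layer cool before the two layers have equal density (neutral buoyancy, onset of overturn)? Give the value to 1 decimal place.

1.2 °C

Neutral buoyancy requires Δρ = 0, i.e. −α(T_deep − T_surf′) + β(S_deep − S_surf) = 0.
T_surf′ = T_deep − (β/α)·ΔS = 0.5 − (8 × 10⁻⁴/1.3 × 10⁻⁴)·(-0.05) = 0.808 °C.
Cooling required: 2.0 − (0.808) = 1.192 °C.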